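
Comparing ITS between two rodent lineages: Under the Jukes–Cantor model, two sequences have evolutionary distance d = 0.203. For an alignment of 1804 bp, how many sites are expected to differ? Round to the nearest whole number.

Invert JC69: p = (3/4)(1 − e^(−4d/3)) = 0.75 × (1 − e^(-0.270667)) = 0.75 × (1 − 0.762870) = 0.177848.
Expected differing sites = pL ≈ 0.177848 × 1804 = 320.837792 ≈ 321.

321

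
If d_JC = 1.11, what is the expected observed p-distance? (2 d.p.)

p = (3/4)(1 − e^(−4d/3)) = 0.75 × (1 − e^(-1.48)) = 0.75 × (1 − 0.227638) = 0.579272.

0.58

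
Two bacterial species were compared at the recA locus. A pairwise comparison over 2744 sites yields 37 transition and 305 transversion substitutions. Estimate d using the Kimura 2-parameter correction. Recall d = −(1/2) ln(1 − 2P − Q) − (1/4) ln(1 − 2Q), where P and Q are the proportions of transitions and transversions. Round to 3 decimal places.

P = 37/2744 ≈ 0.013484 and Q = 305/2744 ≈ 0.111152.
Under the Kimura two-parameter model, d = −½ ln(1 − 2P − Q) − ¼ ln(1 − 2Q).
1 − 2P − Q = 0.86188, giving −½ ln(0.86188) = 0.074320.
1 − 2Q = 0.777696, giving −¼ ln(0.777696) = 0.062855.
d = 0.074320 + 0.062855 = 0.137175.

0.137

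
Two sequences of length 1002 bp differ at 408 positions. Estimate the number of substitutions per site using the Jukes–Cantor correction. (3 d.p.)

0.587

p = 408/1002 ≈ 0.407186.
d = −(3/4) ln(1 − 4p/3) = −0.75 ln(1 − 0.542915) = −0.75 ln(0.457085)
  = −0.75 × (-0.782886) = 0.587165 substitutions/site.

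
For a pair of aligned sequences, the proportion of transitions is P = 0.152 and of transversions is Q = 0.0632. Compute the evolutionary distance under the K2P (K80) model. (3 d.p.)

Under the Kimura two-parameter model, d = −½ ln(1 − 2P − Q) − ¼ ln(1 − 2Q).
1 − 2P − Q = 0.6328, giving −½ ln(0.6328) = 0.228800.
1 − 2Q = 0.8736, giving −¼ ln(0.8736) = 0.033783.
d = 0.228800 + 0.033783 = 0.262583.

0.263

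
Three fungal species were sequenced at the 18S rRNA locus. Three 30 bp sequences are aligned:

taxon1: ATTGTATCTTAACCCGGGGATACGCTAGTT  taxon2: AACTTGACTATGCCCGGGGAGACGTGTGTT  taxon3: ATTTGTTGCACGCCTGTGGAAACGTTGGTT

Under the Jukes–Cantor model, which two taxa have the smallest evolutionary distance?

taxon1 and taxon2

taxon1–taxon2: 12/30 differ, p = 0.400, d = 0.572.
taxon1–taxon3: 13/30 differ, p = 0.433, d = 0.647.
taxon2–taxon3: 13/30 differ, p = 0.433, d = 0.647.
The smallest distance is between taxon1 and taxon2.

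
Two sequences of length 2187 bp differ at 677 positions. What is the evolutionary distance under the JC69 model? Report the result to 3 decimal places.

p = 677/2187 ≈ 0.309556.
d = −(3/4) ln(1 − 4p/3) = −0.75 ln(1 − 0.412741) = −0.75 ln(0.587259)
  = −0.75 × (-0.532289) = 0.399217 substitutions/site.

0.399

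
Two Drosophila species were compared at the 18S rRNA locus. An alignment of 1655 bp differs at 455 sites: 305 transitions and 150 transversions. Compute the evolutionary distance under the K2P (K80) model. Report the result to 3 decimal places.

P = 305/1655 ≈ 0.18429 and Q = 150/1655 ≈ 0.090634.
Under the Kimura two-parameter model, d = −½ ln(1 − 2P − Q) − ¼ ln(1 − 2Q).
1 − 2P − Q = 0.540786, giving −½ ln(0.540786) = 0.307366.
1 − 2Q = 0.818732, giving −¼ ln(0.818732) = 0.050000.
d = 0.307366 + 0.050000 = 0.357366.

0.357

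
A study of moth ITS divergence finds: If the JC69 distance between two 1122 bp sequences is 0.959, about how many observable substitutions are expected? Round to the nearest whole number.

Invert JC69: p = (3/4)(1 − e^(−4d/3)) = 0.75 × (1 − e^(-1.278667)) = 0.75 × (1 − 0.278408) = 0.541194.
Expected differing sites = pL ≈ 0.541194 × 1122 = 607.219668 ≈ 607.

607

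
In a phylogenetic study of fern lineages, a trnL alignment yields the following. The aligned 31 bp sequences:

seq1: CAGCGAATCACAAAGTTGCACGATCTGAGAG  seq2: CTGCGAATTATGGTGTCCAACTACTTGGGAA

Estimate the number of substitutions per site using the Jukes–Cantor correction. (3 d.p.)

0.691

The sequences differ at 14 of 31 sites, so p = 14/31 ≈ 0.451613.
d = −(3/4) ln(1 − 4p/3) = −0.75 ln(1 − 0.602151) = −0.75 ln(0.397849)
  = −0.75 × (-0.921683) = 0.691262 substitutions/site.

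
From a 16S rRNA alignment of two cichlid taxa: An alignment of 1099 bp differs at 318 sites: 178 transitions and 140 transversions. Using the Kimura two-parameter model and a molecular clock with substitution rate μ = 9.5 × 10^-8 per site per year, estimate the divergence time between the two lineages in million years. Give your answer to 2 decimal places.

1.97

P = 178/1099 ≈ 0.161965 and Q = 140/1099 ≈ 0.127389.
Under the Kimura two-parameter model, d = −½ ln(1 − 2P − Q) − ¼ ln(1 − 2Q).
1 − 2P − Q = 0.548681, giving −½ ln(0.548681) = 0.300119.
1 − 2Q = 0.745222, giving −¼ ln(0.745222) = 0.073518.
d = 0.300119 + 0.073518 = 0.373637.
Under a molecular clock d = 2μt, so t = d/(2μ) = 0.373637 / (2 × 9.5 × 10^-8) = 1.97 million years.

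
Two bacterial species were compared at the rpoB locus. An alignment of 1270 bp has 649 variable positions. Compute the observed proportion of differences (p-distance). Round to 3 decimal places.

p = 649/1270 = 0.511023… ≈ 0.511 (to 3 d.p.).

0.511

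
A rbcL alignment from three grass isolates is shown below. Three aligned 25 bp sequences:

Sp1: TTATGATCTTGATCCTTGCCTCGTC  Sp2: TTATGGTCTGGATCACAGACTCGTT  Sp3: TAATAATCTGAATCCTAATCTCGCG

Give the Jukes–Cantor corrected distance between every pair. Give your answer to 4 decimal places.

Sp1–Sp2: 7/25 sites differ → p = 0.28, d = −0.75 ln(1 − 0.373333) = 0.350505 ≈ 0.3505.
Sp1–Sp3: 9/25 sites differ → p = 0.36, d = −0.75 ln(1 − 0.48) = 0.490445 ≈ 0.4904.
Sp2–Sp3: 10/25 sites differ → p = 0.4, d = −0.75 ln(1 − 0.533333) = 0.571605 ≈ 0.5716.

d(Sp1,Sp2) = 0.3505, d(Sp1,Sp3) = 0.4904, d(Sp2,Sp3) = 0.5716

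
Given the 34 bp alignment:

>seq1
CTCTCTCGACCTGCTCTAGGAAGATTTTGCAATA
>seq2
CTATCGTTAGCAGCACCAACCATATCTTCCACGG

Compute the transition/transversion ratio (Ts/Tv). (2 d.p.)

Transitions are A↔G and C↔T; transversions are all other mismatches.
Transitions: 5. Transversions: 12.
R = 5/12 = 0.416666… ≈ 0.42 (to 2 d.p.).

0.42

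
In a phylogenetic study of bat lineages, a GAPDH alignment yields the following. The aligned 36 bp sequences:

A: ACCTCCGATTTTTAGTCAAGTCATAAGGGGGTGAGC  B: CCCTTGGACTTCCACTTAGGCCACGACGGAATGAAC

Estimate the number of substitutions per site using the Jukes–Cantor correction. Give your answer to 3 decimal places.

The sequences differ at 16 of 36 sites, so p = 16/36 ≈ 0.444444.
d = −(3/4) ln(1 − 4p/3) = −0.75 ln(1 − 0.592592) = −0.75 ln(0.407408)
  = −0.75 × (-0.897940) = 0.673455 substitutions/site.

0.673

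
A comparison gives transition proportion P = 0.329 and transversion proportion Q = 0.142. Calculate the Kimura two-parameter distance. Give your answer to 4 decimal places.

0.8882

Under the Kimura two-parameter model, d = −½ ln(1 − 2P − Q) − ¼ ln(1 − 2Q).
1 − 2P − Q = 0.2, giving −½ ln(0.2) = 0.804719.
1 − 2Q = 0.716, giving −¼ ln(0.716) = 0.083519.
d = 0.804719 + 0.083519 = 0.888238.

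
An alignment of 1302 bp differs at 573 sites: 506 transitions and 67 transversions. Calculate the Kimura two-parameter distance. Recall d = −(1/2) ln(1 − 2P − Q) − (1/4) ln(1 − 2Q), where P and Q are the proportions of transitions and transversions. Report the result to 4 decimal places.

0.9094

P = 506/1302 ≈ 0.388633 and Q = 67/1302 ≈ 0.051459.
Under the Kimura two-parameter model, d = −½ ln(1 − 2P − Q) − ¼ ln(1 − 2Q).
1 − 2P − Q = 0.171275, giving −½ ln(0.171275) = 0.882242.
1 − 2Q = 0.897082, giving −¼ ln(0.897082) = 0.027152.
d = 0.882242 + 0.027152 = 0.909394.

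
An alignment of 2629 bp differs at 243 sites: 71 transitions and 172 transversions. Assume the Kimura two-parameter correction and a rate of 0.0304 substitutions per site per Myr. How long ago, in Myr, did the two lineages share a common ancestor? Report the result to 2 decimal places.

P = 71/2629 ≈ 0.027006 and Q = 172/2629 ≈ 0.065424.
Under the Kimura two-parameter model, d = −½ ln(1 − 2P − Q) − ¼ ln(1 − 2Q).
1 − 2P − Q = 0.880564, giving −½ ln(0.880564) = 0.063596.
1 − 2Q = 0.869152, giving −¼ ln(0.869152) = 0.035059.
d = 0.063596 + 0.035059 = 0.098655.
Under a molecular clock d = 2μt, so t = d/(2μ) = 0.098655 / (2 × 0.0304) = 1.62 Myr.

1.62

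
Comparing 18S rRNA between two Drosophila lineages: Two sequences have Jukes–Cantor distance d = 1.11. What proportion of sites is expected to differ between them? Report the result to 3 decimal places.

p = (3/4)(1 − e^(−4d/3)) = 0.75 × (1 − e^(-1.48)) = 0.75 × (1 − 0.227638) = 0.579272.

0.579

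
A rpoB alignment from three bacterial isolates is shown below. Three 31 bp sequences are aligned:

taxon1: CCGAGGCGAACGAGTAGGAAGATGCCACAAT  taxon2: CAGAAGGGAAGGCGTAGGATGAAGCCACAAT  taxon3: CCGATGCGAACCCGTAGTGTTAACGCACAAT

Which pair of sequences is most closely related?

taxon1–taxon2: 7/31 differ, p = 0.226, d = 0.269.
taxon1–taxon3: 10/31 differ, p = 0.323, d = 0.422.
taxon2–taxon3: 10/31 differ, p = 0.323, d = 0.422.
The smallest distance is between taxon1 and taxon2.

taxon1 and taxon2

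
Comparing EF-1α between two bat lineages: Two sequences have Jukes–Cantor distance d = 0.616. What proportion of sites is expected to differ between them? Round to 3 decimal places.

p = (3/4)(1 − e^(−4d/3)) = 0.75 × (1 − e^(-0.821333)) = 0.75 × (1 − 0.439845) = 0.420116.

0.420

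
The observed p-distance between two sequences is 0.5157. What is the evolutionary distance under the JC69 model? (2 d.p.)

d = −(3/4) ln(1 − 4p/3) = −0.75 ln(1 − 0.6876) = −0.75 ln(0.3124)
  = −0.75 × (-1.163471) = 0.872603 substitutions/site.

0.87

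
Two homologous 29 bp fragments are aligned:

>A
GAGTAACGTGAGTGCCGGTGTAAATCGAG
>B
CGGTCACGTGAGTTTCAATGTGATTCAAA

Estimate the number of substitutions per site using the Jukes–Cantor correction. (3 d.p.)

0.529

The sequences differ at 11 of 29 sites, so p = 11/29 ≈ 0.37931.
d = −(3/4) ln(1 − 4p/3) = −0.75 ln(1 − 0.505747) = −0.75 ln(0.494253)
  = −0.75 × (-0.704708) = 0.528531 substitutions/site.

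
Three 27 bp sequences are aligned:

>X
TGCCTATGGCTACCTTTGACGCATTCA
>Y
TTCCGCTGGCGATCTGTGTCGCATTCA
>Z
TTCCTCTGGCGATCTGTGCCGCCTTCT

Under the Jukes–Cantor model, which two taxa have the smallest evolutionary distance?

X–Y: 7/27 differ, p = 0.259, d = 0.318.
X–Z: 8/27 differ, p = 0.296, d = 0.377.
Y–Z: 4/27 differ, p = 0.148, d = 0.165.
The smallest distance is between Y and Z.

Y and Z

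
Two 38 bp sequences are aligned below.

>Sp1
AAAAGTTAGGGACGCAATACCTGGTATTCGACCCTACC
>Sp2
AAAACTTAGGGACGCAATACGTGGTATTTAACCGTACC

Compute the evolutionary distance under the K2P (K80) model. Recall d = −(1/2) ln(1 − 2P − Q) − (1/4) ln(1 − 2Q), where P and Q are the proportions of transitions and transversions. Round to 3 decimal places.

Of 38 sites, 2 differences are transitions and 3 are transversions, so P = 2/38 ≈ 0.052632 and Q = 3/38 ≈ 0.078947.
Under the Kimura two-parameter model, d = −½ ln(1 − 2P − Q) − ¼ ln(1 − 2Q).
1 − 2P − Q = 0.815789, giving −½ ln(0.815789) = 0.101800.
1 − 2Q = 0.842106, giving −¼ ln(0.842106) = 0.042962.
d = 0.101800 + 0.042962 = 0.144762.

0.145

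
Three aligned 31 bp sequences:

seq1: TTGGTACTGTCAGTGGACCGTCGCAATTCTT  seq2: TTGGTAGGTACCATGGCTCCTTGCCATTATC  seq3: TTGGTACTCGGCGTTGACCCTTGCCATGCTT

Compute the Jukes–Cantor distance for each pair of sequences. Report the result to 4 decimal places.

d(seq1,seq2) = 0.6143, d(seq1,seq3) = 0.3672, d(seq2,seq3) = 0.5445

seq1–seq2: 13/31 sites differ → p ≈ 0.419355, d = −0.75 ln(1 − 0.55914) = 0.614271 ≈ 0.6143.
seq1–seq3: 9/31 sites differ → p ≈ 0.290323, d = −0.75 ln(1 − 0.387097) = 0.367161 ≈ 0.3672.
seq2–seq3: 12/31 sites differ → p ≈ 0.387097, d = −0.75 ln(1 − 0.516129) = 0.544453 ≈ 0.5445.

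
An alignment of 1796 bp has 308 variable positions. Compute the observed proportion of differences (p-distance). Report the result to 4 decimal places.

0.1715

p = 308/1796 = 0.171492… ≈ 0.1715 (to 4 d.p.).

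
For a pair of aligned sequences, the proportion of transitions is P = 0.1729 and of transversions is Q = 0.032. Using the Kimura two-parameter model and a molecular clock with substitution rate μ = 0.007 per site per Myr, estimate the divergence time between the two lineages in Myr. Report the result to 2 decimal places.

Under the Kimura two-parameter model, d = −½ ln(1 − 2P − Q) − ¼ ln(1 − 2Q).
1 − 2P − Q = 0.6222, giving −½ ln(0.6222) = 0.237247.
1 − 2Q = 0.936, giving −¼ ln(0.936) = 0.016535.
d = 0.237247 + 0.016535 = 0.253782.
Under a molecular clock d = 2μt, so t = d/(2μ) = 0.253782 / (2 × 0.007) = 18.13 Myr.

18.13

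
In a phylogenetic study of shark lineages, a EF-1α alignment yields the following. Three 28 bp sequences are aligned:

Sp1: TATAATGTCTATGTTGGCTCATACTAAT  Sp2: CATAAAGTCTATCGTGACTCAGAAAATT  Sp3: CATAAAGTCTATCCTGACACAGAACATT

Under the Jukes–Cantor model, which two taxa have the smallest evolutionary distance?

Sp1–Sp2: 9/28 differ, p = 0.321, d = 0.420.
Sp1–Sp3: 10/28 differ, p = 0.357, d = 0.485.
Sp2–Sp3: 3/28 differ, p = 0.107, d = 0.116.
The smallest distance is between Sp2 and Sp3.

Sp2 and Sp3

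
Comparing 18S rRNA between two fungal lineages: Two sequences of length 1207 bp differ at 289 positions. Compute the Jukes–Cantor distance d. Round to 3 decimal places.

0.288

p = 289/1207 ≈ 0.239437.
d = −(3/4) ln(1 − 4p/3) = −0.75 ln(1 − 0.319249) = −0.75 ln(0.680751)
  = −0.75 × (-0.384559) = 0.288419 substitutions/site.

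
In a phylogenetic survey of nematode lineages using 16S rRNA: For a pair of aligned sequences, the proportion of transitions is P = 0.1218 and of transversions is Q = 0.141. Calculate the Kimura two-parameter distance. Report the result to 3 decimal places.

Under the Kimura two-parameter model, d = −½ ln(1 − 2P − Q) − ¼ ln(1 − 2Q).
1 − 2P − Q = 0.6154, giving −½ ln(0.6154) = 0.242741.
1 − 2Q = 0.718, giving −¼ ln(0.718) = 0.082821.
d = 0.242741 + 0.082821 = 0.325562.

0.326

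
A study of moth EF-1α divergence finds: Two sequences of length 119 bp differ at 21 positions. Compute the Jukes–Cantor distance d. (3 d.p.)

0.201

p = 21/119 ≈ 0.176471.
d = −(3/4) ln(1 − 4p/3) = −0.75 ln(1 − 0.235295) = −0.75 ln(0.764705)
  = −0.75 × (-0.268265) = 0.201199 substitutions/site.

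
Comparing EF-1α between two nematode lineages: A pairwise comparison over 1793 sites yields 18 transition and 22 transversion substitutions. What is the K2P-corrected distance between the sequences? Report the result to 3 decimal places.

0.023

P = 18/1793 ≈ 0.010039 and Q = 22/1793 ≈ 0.01227.
Under the Kimura two-parameter model, d = −½ ln(1 − 2P − Q) − ¼ ln(1 − 2Q).
1 − 2P − Q = 0.967652, giving −½ ln(0.967652) = 0.016441.
1 − 2Q = 0.97546, giving −¼ ln(0.97546) = 0.006212.
d = 0.016441 + 0.006212 = 0.022653.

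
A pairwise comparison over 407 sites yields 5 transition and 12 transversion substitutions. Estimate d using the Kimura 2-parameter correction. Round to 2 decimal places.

P = 5/407 ≈ 0.012285 and Q = 12/407 ≈ 0.029484.
Under the Kimura two-parameter model, d = −½ ln(1 − 2P − Q) − ¼ ln(1 − 2Q).
1 − 2P − Q = 0.945946, giving −½ ln(0.945946) = 0.027785.
1 − 2Q = 0.941032, giving −¼ ln(0.941032) = 0.015195.
d = 0.027785 + 0.015195 = 0.042980.

0.04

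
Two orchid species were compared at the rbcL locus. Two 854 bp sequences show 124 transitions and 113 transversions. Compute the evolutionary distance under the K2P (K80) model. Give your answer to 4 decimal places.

0.3516

P = 124/854 ≈ 0.145199 and Q = 113/854 ≈ 0.132319.
Under the Kimura two-parameter model, d = −½ ln(1 − 2P − Q) − ¼ ln(1 − 2Q).
1 − 2P − Q = 0.577283, giving −½ ln(0.577283) = 0.274711.
1 − 2Q = 0.735362, giving −¼ ln(0.735362) = 0.076848.
d = 0.274711 + 0.076848 = 0.351559.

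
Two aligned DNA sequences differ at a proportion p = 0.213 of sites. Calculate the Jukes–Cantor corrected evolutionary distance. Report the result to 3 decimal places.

0.251

d = −(3/4) ln(1 − 4p/3) = −0.75 ln(1 − 0.284) = −0.75 ln(0.716)
  = −0.75 × (-0.334075) = 0.250556 substitutions/site.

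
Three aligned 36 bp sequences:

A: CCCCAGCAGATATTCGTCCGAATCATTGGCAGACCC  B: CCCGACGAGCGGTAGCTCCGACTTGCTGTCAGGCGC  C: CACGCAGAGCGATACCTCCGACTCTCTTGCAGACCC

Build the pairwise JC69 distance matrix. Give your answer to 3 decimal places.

A–B: 16/36 sites differ → p ≈ 0.444444, d = −0.75 ln(1 − 0.592592) = 0.673455 ≈ 0.673.
A–C: 13/36 sites differ → p ≈ 0.361111, d = −0.75 ln(1 − 0.481481) = 0.492584 ≈ 0.493.
B–C: 11/36 sites differ → p ≈ 0.305556, d = −0.75 ln(1 − 0.407408) = 0.392437 ≈ 0.392.

d(A,B) = 0.673, d(A,C) = 0.493, d(B,C) = 0.392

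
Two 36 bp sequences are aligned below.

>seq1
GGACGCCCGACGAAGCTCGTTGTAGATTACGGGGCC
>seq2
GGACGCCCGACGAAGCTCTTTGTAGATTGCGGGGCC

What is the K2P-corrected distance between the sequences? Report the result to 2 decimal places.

Of 36 sites, 1 differences are transitions and 1 are transversions, so P = 1/36 ≈ 0.027778 and Q = 1/36 ≈ 0.027778.
Under the Kimura two-parameter model, d = −½ ln(1 − 2P − Q) − ¼ ln(1 − 2Q).
1 − 2P − Q = 0.916666, giving −½ ln(0.916666) = 0.043506.
1 − 2Q = 0.944444, giving −¼ ln(0.944444) = 0.014290.
d = 0.043506 + 0.014290 = 0.057796.

0.06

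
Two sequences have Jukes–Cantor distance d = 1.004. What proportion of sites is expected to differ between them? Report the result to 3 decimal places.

p = (3/4)(1 − e^(−4d/3)) = 0.75 × (1 − e^(-1.338667)) = 0.75 × (1 − 0.262195) = 0.553354.

0.553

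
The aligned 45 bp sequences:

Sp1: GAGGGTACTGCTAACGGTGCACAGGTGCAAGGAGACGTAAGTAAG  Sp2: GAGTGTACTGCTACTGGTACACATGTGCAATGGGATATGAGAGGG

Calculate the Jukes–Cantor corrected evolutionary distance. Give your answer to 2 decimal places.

0.36

The sequences differ at 13 of 45 sites, so p = 13/45 ≈ 0.288889.
d = −(3/4) ln(1 − 4p/3) = −0.75 ln(1 − 0.385185) = −0.75 ln(0.614815)
  = −0.75 × (-0.486434) = 0.364826 substitutions/site.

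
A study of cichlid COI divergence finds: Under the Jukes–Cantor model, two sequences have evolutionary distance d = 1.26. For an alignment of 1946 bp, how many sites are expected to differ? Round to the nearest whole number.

1187

Invert JC69: p = (3/4)(1 − e^(−4d/3)) = 0.75 × (1 − e^(-1.68)) = 0.75 × (1 − 0.186374) = 0.610220.
Expected differing sites = pL ≈ 0.610220 × 1946 = 1187.48812 ≈ 1187.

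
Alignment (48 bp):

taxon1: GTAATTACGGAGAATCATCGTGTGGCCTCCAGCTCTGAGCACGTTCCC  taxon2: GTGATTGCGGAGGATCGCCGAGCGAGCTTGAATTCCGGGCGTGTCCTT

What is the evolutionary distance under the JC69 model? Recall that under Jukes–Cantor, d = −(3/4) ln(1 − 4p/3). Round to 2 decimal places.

The sequences differ at 20 of 48 sites, so p = 20/48 ≈ 0.416667.
d = −(3/4) ln(1 − 4p/3) = −0.75 ln(1 − 0.555556) = −0.75 ln(0.444444)
  = −0.75 × (-0.810931) = 0.608198 substitutions/site.

0.61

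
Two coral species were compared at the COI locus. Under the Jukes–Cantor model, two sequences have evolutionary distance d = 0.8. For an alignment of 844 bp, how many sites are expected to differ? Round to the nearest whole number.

415

Invert JC69: p = (3/4)(1 − e^(−4d/3)) = 0.75 × (1 − e^(-1.066667)) = 0.75 × (1 − 0.344154) = 0.491885.
Expected differing sites = pL ≈ 0.491885 × 844 = 415.15094 ≈ 415.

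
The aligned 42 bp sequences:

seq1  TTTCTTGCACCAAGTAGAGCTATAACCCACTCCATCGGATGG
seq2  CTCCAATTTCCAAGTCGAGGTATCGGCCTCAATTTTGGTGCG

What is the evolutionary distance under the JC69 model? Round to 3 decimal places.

The sequences differ at 21 of 42 sites, so p = 21/42 = 0.5.
d = −(3/4) ln(1 − 4p/3) = −0.75 ln(1 − 0.666667) = −0.75 ln(0.333333)
  = −0.75 × (-1.098613) = 0.823960 substitutions/site.

0.824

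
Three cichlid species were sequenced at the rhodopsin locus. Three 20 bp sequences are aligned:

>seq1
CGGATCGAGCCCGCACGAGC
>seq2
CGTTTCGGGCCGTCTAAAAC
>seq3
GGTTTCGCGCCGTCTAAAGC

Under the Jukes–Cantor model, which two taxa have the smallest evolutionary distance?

seq1–seq2: 9/20 differ, p = 0.450, d = 0.687.
seq1–seq3: 9/20 differ, p = 0.450, d = 0.687.
seq2–seq3: 3/20 differ, p = 0.150, d = 0.167.
The smallest distance is between seq2 and seq3.

seq2 and seq3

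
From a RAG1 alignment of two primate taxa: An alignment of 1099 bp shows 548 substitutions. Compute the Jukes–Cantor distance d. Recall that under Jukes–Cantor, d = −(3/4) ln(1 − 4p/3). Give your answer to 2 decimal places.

p = 548/1099 ≈ 0.498635.
d = −(3/4) ln(1 − 4p/3) = −0.75 ln(1 − 0.664847) = −0.75 ln(0.335153)
  = −0.75 × (-1.093168) = 0.819876 substitutions/site.

0.82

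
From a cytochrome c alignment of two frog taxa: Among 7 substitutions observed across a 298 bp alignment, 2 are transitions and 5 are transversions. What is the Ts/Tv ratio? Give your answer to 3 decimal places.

0.400

R = 2/5 = 0.400.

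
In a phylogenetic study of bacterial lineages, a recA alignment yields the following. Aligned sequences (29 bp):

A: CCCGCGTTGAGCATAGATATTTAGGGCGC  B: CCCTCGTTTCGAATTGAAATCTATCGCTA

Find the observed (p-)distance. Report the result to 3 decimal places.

0.379

The sequences differ at 11 of 29 positions.
p = 11/29 = 0.379310… ≈ 0.379 (to 3 d.p.).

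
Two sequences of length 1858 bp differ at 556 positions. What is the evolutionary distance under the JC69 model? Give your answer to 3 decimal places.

0.382

p = 556/1858 ≈ 0.299247.
d = −(3/4) ln(1 − 4p/3) = −0.75 ln(1 − 0.398996) = −0.75 ln(0.601004)
  = −0.75 × (-0.509154) = 0.381866 substitutions/site.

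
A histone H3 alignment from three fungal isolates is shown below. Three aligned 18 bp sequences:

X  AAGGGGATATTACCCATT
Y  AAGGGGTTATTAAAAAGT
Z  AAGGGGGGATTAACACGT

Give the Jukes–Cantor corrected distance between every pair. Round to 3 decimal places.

X–Y: 5/18 sites differ → p ≈ 0.277778, d = −0.75 ln(1 − 0.370371) = 0.346968 ≈ 0.347.
X–Z: 6/18 sites differ → p ≈ 0.333333, d = −0.75 ln(1 − 0.444444) = 0.440839 ≈ 0.441.
Y–Z: 4/18 sites differ → p ≈ 0.222222, d = −0.75 ln(1 − 0.296296) = 0.263548 ≈ 0.264.

d(X,Y) = 0.347, d(X,Z) = 0.441, d(Y,Z) = 0.264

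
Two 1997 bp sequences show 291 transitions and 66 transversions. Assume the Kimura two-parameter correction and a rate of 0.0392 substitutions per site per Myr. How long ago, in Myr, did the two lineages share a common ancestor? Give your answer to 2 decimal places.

P = 291/1997 ≈ 0.145719 and Q = 66/1997 ≈ 0.03305.
Under the Kimura two-parameter model, d = −½ ln(1 − 2P − Q) − ¼ ln(1 − 2Q).
1 − 2P − Q = 0.675512, giving −½ ln(0.675512) = 0.196142.
1 − 2Q = 0.9339, giving −¼ ln(0.9339) = 0.017096.
d = 0.196142 + 0.017096 = 0.213238.
Under a molecular clock d = 2μt, so t = d/(2μ) = 0.213238 / (2 × 0.0392) = 2.72 Myr.

2.72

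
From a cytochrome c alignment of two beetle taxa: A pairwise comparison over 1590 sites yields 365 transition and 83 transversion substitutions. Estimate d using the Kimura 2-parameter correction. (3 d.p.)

0.386

P = 365/1590 ≈ 0.22956 and Q = 83/1590 ≈ 0.052201.
Under the Kimura two-parameter model, d = −½ ln(1 − 2P − Q) − ¼ ln(1 − 2Q).
1 − 2P − Q = 0.488679, giving −½ ln(0.488679) = 0.358025.
1 − 2Q = 0.895598, giving −¼ ln(0.895598) = 0.027566.
d = 0.358025 + 0.027566 = 0.385591.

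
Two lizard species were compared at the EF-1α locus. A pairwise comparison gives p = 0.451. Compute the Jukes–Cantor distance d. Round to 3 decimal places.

0.690

d = −(3/4) ln(1 − 4p/3) = −0.75 ln(1 − 0.601333) = −0.75 ln(0.398667)
  = −0.75 × (-0.919629) = 0.689722 substitutions/site.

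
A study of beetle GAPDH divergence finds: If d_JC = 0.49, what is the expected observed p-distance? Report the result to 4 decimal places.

0.3598

p = (3/4)(1 − e^(−4d/3)) = 0.75 × (1 − e^(-0.653333)) = 0.75 × (1 − 0.520309) = 0.359768.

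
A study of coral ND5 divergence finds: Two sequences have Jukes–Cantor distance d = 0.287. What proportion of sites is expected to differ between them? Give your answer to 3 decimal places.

0.238

p = (3/4)(1 − e^(−4d/3)) = 0.75 × (1 − e^(-0.382667)) = 0.75 × (1 − 0.682040) = 0.238470.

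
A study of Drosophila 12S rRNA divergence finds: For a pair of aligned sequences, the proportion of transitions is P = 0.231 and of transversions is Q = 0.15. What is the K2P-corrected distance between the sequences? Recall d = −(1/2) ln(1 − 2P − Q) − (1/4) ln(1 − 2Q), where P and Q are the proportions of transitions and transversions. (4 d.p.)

Under the Kimura two-parameter model, d = −½ ln(1 − 2P − Q) − ¼ ln(1 − 2Q).
1 − 2P − Q = 0.388, giving −½ ln(0.388) = 0.473375.
1 − 2Q = 0.7, giving −¼ ln(0.7) = 0.089169.
d = 0.473375 + 0.089169 = 0.562544.

0.5625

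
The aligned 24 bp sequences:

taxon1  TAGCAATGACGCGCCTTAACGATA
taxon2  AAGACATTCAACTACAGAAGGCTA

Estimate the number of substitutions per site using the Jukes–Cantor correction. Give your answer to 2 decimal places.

0.96

The sequences differ at 13 of 24 sites, so p = 13/24 ≈ 0.541667.
d = −(3/4) ln(1 − 4p/3) = −0.75 ln(1 − 0.722223) = −0.75 ln(0.277777)
  = −0.75 × (-1.280937) = 0.960703 substitutions/site.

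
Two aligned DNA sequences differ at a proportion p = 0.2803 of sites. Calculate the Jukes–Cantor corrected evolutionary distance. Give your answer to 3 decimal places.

d = −(3/4) ln(1 − 4p/3) = −0.75 ln(1 − 0.373733) = −0.75 ln(0.626267)
  = −0.75 × (-0.467978) = 0.350984 substitutions/site.

0.351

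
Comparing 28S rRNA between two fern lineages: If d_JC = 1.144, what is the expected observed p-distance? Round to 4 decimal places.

p = (3/4)(1 − e^(−4d/3)) = 0.75 × (1 − e^(-1.525333)) = 0.75 × (1 − 0.217549) = 0.586838.

0.5868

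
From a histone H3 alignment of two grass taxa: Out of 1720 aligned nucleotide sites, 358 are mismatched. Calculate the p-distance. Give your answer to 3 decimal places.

p = 358/1720 = 0.208139… ≈ 0.208 (to 3 d.p.).

0.208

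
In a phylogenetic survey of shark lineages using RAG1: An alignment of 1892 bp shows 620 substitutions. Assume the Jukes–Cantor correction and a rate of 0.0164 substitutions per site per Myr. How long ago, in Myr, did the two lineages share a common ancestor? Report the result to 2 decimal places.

p = 620/1892 ≈ 0.327696.
d = −(3/4) ln(1 − 4p/3) = −0.75 ln(1 − 0.436928) = −0.75 ln(0.563072)
  = −0.75 × (-0.574348) = 0.430761 substitutions/site.
Under a molecular clock d = 2μt, so t = d/(2μ) = 0.430761 / (2 × 0.0164) = 13.13 Myr.

13.13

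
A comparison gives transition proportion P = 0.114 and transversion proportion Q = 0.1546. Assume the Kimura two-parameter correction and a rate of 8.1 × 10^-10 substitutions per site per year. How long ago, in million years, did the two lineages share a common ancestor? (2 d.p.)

205.92

Under the Kimura two-parameter model, d = −½ ln(1 − 2P − Q) − ¼ ln(1 − 2Q).
1 − 2P − Q = 0.6174, giving −½ ln(0.6174) = 0.241119.
1 − 2Q = 0.6908, giving −¼ ln(0.6908) = 0.092476.
d = 0.241119 + 0.092476 = 0.333595.
Under a molecular clock d = 2μt, so t = d/(2μ) = 0.333595 / (2 × 8.1 × 10^-10) = 205.92 million years.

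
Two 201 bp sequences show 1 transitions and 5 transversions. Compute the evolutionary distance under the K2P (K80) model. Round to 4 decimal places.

0.0305

P = 1/201 ≈ 0.004975 and Q = 5/201 ≈ 0.024876.
Under the Kimura two-parameter model, d = −½ ln(1 − 2P − Q) − ¼ ln(1 − 2Q).
1 − 2P − Q = 0.965174, giving −½ ln(0.965174) = 0.017723.
1 − 2Q = 0.950248, giving −¼ ln(0.950248) = 0.012758.
d = 0.017723 + 0.012758 = 0.030481.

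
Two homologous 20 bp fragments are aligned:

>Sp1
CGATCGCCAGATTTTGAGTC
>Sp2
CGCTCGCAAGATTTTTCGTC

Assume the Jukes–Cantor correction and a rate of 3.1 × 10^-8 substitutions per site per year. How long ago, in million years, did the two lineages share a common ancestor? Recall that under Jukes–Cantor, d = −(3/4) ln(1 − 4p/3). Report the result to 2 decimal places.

3.75

The sequences differ at 4 of 20 sites (3, 8, 16, 17), so p = 4/20 = 0.2.
d = −(3/4) ln(1 − 4p/3) = −0.75 ln(1 − 0.266667) = −0.75 ln(0.733333)
  = −0.75 × (-0.310155) = 0.232616 substitutions/site.
Under a molecular clock d = 2μt, so t = d/(2μ) = 0.232616 / (2 × 3.1 × 10^-8) = 3.75 million years.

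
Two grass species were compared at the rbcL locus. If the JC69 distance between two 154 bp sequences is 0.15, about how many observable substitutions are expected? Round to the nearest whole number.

Invert JC69: p = (3/4)(1 − e^(−4d/3)) = 0.75 × (1 − e^(-0.2)) = 0.75 × (1 − 0.818731) = 0.135952.
Expected differing sites = pL ≈ 0.135952 × 154 = 20.936608 ≈ 21.

21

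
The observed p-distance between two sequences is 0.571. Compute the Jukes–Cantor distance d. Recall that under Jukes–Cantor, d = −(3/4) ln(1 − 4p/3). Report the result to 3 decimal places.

d = −(3/4) ln(1 − 4p/3) = −0.75 ln(1 − 0.761333) = −0.75 ln(0.238667)
  = −0.75 × (-1.432686) = 1.074515 substitutions/site.

1.075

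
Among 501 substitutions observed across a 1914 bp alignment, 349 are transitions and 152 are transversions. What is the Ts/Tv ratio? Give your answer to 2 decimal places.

R = 349/152 = 2.296052… ≈ 2.30 (to 2 d.p.).

2.30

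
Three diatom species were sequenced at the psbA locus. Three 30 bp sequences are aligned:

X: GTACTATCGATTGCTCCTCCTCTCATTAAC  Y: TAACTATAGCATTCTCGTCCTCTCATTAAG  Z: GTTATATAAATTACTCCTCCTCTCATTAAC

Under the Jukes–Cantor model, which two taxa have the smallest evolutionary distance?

X–Y: 8/30 differ, p = 0.267, d = 0.330.
X–Z: 5/30 differ, p = 0.167, d = 0.188.
Y–Z: 10/30 differ, p = 0.333, d = 0.441.
The smallest distance is between X and Z.

X and Z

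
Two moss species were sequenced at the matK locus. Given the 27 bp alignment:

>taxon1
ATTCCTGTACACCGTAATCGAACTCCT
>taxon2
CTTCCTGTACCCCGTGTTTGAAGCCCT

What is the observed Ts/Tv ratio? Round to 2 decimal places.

0.75

Transitions are A↔G and C↔T; transversions are all other mismatches.
Transitions: 3. Transversions: 4.
R = 3/4 = 0.75.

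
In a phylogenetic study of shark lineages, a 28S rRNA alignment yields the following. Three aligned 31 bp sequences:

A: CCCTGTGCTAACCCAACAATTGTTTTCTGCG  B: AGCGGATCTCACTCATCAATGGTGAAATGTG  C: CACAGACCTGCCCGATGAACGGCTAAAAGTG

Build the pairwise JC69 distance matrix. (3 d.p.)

A–B: 14/31 sites differ → p ≈ 0.451613, d = −0.75 ln(1 − 0.602151) = 0.691262 ≈ 0.691.
A–C: 17/31 sites differ → p ≈ 0.548387, d = −0.75 ln(1 − 0.731183) = 0.985293 ≈ 0.985.
B–C: 13/31 sites differ → p ≈ 0.419355, d = −0.75 ln(1 − 0.55914) = 0.614271 ≈ 0.614.

d(A,B) = 0.691, d(A,C) = 0.985, d(B,C) = 0.614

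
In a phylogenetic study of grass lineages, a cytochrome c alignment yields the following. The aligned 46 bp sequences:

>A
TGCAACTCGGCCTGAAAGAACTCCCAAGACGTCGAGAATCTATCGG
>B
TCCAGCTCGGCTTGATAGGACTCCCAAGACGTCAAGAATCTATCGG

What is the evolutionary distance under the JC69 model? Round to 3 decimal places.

The sequences differ at 6 of 46 sites (2, 5, 12, 16, 19, 34), so p = 6/46 ≈ 0.130435.
d = −(3/4) ln(1 − 4p/3) = −0.75 ln(1 − 0.173913) = −0.75 ln(0.826087)
  = −0.75 × (-0.191055) = 0.143291 substitutions/site.

0.143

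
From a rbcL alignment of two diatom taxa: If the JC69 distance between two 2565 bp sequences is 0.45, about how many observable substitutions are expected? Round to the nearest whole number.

Invert JC69: p = (3/4)(1 − e^(−4d/3)) = 0.75 × (1 − e^(-0.6)) = 0.75 × (1 − 0.548812) = 0.338391.
Expected differing sites = pL ≈ 0.338391 × 2565 = 867.972915 ≈ 868.

868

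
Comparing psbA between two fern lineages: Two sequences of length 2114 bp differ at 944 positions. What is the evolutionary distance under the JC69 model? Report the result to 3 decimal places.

0.679

p = 944/2114 ≈ 0.446547.
d = −(3/4) ln(1 − 4p/3) = −0.75 ln(1 − 0.595396) = −0.75 ln(0.404604)
  = −0.75 × (-0.904846) = 0.678635 substitutions/site.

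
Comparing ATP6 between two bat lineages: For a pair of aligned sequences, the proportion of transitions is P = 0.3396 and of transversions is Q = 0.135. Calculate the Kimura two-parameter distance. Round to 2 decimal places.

0.92

Under the Kimura two-parameter model, d = −½ ln(1 − 2P − Q) − ¼ ln(1 − 2Q).
1 − 2P − Q = 0.1858, giving −½ ln(0.1858) = 0.841542.
1 − 2Q = 0.73, giving −¼ ln(0.73) = 0.078678.
d = 0.841542 + 0.078678 = 0.920220.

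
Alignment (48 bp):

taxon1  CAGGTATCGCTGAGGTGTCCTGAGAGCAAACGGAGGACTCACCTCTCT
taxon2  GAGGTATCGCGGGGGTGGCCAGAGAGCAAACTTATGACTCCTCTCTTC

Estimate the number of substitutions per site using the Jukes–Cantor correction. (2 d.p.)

0.30

The sequences differ at 12 of 48 sites, so p = 12/48 = 0.25.
d = −(3/4) ln(1 − 4p/3) = −0.75 ln(1 − 0.333333) = −0.75 ln(0.666667)
  = −0.75 × (-0.405465) = 0.304099 substitutions/site.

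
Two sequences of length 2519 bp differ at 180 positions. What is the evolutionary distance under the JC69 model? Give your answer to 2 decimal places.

0.08

p = 180/2519 ≈ 0.071457.
d = −(3/4) ln(1 − 4p/3) = −0.75 ln(1 − 0.095276) = −0.75 ln(0.904724)
  = −0.75 × (-0.100125) = 0.075094 substitutions/site.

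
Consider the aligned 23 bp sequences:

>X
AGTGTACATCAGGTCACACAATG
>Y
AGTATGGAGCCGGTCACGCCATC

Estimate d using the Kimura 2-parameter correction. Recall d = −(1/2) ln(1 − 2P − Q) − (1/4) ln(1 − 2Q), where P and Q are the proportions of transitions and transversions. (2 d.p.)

Of 23 sites, 3 differences are transitions and 5 are transversions, so P = 3/23 ≈ 0.130435 and Q = 5/23 ≈ 0.217391.
Under the Kimura two-parameter model, d = −½ ln(1 − 2P − Q) − ¼ ln(1 − 2Q).
1 − 2P − Q = 0.521739, giving −½ ln(0.521739) = 0.325294.
1 − 2Q = 0.565218, giving −¼ ln(0.565218) = 0.142636.
d = 0.325294 + 0.142636 = 0.467930.

0.47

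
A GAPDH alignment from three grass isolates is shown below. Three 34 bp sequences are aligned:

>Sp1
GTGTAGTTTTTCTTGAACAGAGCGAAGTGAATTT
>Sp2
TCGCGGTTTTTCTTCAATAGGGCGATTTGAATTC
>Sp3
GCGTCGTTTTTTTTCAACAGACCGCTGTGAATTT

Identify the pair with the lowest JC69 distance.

Sp1–Sp2: 10/34 differ, p = 0.294, d = 0.373.
Sp1–Sp3: 7/34 differ, p = 0.206, d = 0.241.
Sp2–Sp3: 10/34 differ, p = 0.294, d = 0.373.
The smallest distance is between Sp1 and Sp3.

Sp1 and Sp3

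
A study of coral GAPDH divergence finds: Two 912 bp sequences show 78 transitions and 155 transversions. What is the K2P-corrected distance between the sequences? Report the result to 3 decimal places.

P = 78/912 ≈ 0.085526 and Q = 155/912 ≈ 0.169956.
Under the Kimura two-parameter model, d = −½ ln(1 − 2P − Q) − ¼ ln(1 − 2Q).
1 − 2P − Q = 0.658992, giving −½ ln(0.658992) = 0.208522.
1 − 2Q = 0.660088, giving −¼ ln(0.660088) = 0.103846.
d = 0.208522 + 0.103846 = 0.312368.

0.312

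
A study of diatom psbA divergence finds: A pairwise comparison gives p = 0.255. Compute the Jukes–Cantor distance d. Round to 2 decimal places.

0.31

d = −(3/4) ln(1 − 4p/3) = −0.75 ln(1 − 0.34) = −0.75 ln(0.66)
  = −0.75 × (-0.415515) = 0.311636 substitutions/site.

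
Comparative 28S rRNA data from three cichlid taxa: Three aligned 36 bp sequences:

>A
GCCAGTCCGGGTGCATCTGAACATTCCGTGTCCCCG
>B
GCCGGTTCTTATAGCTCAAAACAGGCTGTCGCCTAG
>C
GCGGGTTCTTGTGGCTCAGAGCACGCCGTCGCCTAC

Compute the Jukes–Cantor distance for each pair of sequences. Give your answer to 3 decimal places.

d(A,B) = 0.745, d(A,C) = 0.673, d(B,C) = 0.264

A–B: 17/36 sites differ → p ≈ 0.472222, d = −0.75 ln(1 − 0.629629) = 0.744938 ≈ 0.745.
A–C: 16/36 sites differ → p ≈ 0.444444, d = −0.75 ln(1 − 0.592592) = 0.673455 ≈ 0.673.
B–C: 8/36 sites differ → p ≈ 0.222222, d = −0.75 ln(1 − 0.296296) = 0.263548 ≈ 0.264.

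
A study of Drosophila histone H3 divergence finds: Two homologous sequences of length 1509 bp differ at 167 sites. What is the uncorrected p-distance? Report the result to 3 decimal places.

p = 167/1509 = 0.110669… ≈ 0.111 (to 3 d.p.).

0.111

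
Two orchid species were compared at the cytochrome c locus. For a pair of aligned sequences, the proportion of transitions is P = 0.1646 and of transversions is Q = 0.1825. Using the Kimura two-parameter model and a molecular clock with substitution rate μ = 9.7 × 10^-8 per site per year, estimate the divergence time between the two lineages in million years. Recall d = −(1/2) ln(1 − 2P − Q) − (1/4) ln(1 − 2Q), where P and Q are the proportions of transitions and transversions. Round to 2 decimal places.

Under the Kimura two-parameter model, d = −½ ln(1 − 2P − Q) − ¼ ln(1 − 2Q).
1 − 2P − Q = 0.4883, giving −½ ln(0.4883) = 0.358413.
1 − 2Q = 0.635, giving −¼ ln(0.635) = 0.113533.
d = 0.358413 + 0.113533 = 0.471946.
Under a molecular clock d = 2μt, so t = d/(2μ) = 0.471946 / (2 × 9.7 × 10^-8) = 2.43 million years.

2.43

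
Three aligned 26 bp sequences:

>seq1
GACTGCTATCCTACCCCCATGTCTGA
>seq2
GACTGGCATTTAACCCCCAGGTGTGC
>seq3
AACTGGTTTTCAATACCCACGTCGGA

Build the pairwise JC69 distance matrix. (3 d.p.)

d(seq1,seq2) = 0.396, d(seq1,seq3) = 0.464, d(seq2,seq3) = 0.539

seq1–seq2: 8/26 sites differ → p ≈ 0.307692, d = −0.75 ln(1 − 0.410256) = 0.396050 ≈ 0.396.
seq1–seq3: 9/26 sites differ → p ≈ 0.346154, d = −0.75 ln(1 − 0.461539) = 0.464280 ≈ 0.464.
seq2–seq3: 10/26 sites differ → p ≈ 0.384615, d = −0.75 ln(1 − 0.51282) = 0.539341 ≈ 0.539.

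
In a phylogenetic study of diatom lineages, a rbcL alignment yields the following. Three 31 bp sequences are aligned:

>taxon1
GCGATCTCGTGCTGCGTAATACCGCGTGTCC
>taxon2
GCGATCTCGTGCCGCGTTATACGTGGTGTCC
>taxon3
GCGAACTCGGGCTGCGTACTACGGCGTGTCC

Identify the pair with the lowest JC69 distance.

taxon1 and taxon3

taxon1–taxon2: 5/31 differ, p = 0.161, d = 0.182.
taxon1–taxon3: 4/31 differ, p = 0.129, d = 0.142.
taxon2–taxon3: 7/31 differ, p = 0.226, d = 0.269.
The smallest distance is between taxon1 and taxon3.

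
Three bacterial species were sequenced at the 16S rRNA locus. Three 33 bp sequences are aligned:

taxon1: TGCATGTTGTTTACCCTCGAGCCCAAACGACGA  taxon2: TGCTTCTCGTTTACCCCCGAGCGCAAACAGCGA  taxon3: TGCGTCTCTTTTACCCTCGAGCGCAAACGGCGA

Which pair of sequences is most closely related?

taxon1–taxon2: 7/33 differ, p = 0.212, d = 0.249.
taxon1–taxon3: 6/33 differ, p = 0.182, d = 0.208.
taxon2–taxon3: 4/33 differ, p = 0.121, d = 0.132.
The smallest distance is between taxon2 and taxon3.

taxon2 and taxon3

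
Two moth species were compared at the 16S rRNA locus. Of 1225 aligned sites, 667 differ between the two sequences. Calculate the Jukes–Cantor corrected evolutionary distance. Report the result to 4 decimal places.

p = 667/1225 ≈ 0.54449.
d = −(3/4) ln(1 − 4p/3) = −0.75 ln(1 − 0.725987) = −0.75 ln(0.274013)
  = −0.75 × (-1.294580) = 0.970935 substitutions/site.

0.9709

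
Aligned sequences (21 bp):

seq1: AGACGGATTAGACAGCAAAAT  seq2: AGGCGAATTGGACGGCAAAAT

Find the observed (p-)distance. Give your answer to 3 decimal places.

The sequences differ at 4 of 21 positions (sites 3, 6, 10, 14).
p = 4/21 = 0.190476… ≈ 0.190 (to 3 d.p.).

0.190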